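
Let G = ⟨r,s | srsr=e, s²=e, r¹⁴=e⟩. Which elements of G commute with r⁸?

⟨r⁸⟩ ⊆ C_G(r⁸) since powers of r⁸ commute with r⁸; so |C_G(r⁸)| ≥ |⟨r⁸⟩| = 7.
By orbit–stabilizer, |C_G(r⁸)| = |G| / |conj. class of r⁸| = 28 / 2 = 14.
The 14 elements commuting with r⁸ are {e, r, r², r³, r⁴, r⁵, r⁶, r⁷, r⁸, r⁹, r¹⁰, r¹¹, r¹², r¹³}.

Answer: {e, r, r², r³, r⁴, r⁵, r⁶, r⁷, r⁸, r⁹, r¹⁰, r¹¹, r¹², r¹³}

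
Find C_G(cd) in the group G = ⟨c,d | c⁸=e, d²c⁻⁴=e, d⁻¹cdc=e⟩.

⟨cd⟩ ⊆ C_G(cd) since powers of cd commute with cd; so |C_G(cd)| ≥ |⟨cd⟩| = 4.
By orbit–stabilizer, |C_G(cd)| = |G| / |conj. class of cd| = 16 / 4 = 4.
The 4 elements commuting with cd are {e, c⁴, cd, cd⁻¹}.

Answer: {e, c⁴, cd, cd⁻¹}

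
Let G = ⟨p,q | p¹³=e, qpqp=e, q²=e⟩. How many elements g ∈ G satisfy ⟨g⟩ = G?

⟨g⟩ = G would require ord(g) = |G| = 26, but the maximum element order in G is 13 < 26. So G is not cyclic and no single element generates it: the count is 0.

Answer: 0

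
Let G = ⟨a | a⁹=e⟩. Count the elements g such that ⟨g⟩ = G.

G is cyclic of order 9. An element generates G iff its order is 9, and a cyclic group of order 9 has exactly φ(9) = 6 such elements.

Answer: 6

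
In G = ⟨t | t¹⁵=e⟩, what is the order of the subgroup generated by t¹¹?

|⟨t¹¹⟩| equals the order of t¹¹. Compute successive powers until reaching e:
  (t¹¹)¹ = t¹¹, (t¹¹)² = t⁷, (t¹¹)³ = t³, (t¹¹)⁴ = t¹⁴, (t¹¹)⁵ = t¹⁰, (t¹¹)⁶ = t⁶, (t¹¹)⁷ = t², (t¹¹)⁸ = t¹³, (t¹¹)⁹ = t⁹, (t¹¹)¹⁰ = t⁵, (t¹¹)¹¹ = t, (t¹¹)¹² = t¹², (t¹¹)¹³ = t⁸, (t¹¹)¹⁴ = t⁴, (t¹¹)¹⁵ = e.
The smallest positive k with (t¹¹)ᵏ = e is 15, so |⟨t¹¹⟩| = 15.

Answer: 15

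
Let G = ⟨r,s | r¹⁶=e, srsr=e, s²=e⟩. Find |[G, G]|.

G' = [G, G] is generated by all commutators. The generator-pair commutators are: [r, s] = r².
The subgroup they normally generate is {e, r², r⁴, r⁶, r⁸, r¹⁰, r¹², r¹⁴}, of order 8.
Check: |G/G'| = 32/8 = 4 is the order of the abelianisation.

Answer: 8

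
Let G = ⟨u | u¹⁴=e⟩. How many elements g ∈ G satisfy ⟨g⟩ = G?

G is cyclic of order 14. An element generates G iff its order is 14, and a cyclic group of order 14 has exactly φ(14) = 6 such elements.

Answer: 6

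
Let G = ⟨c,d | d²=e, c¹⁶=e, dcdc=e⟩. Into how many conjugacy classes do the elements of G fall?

The conjugacy classes (representative and size) are:
  [e] (size 1), [c¹⁵] (size 2), [c²] (size 2), [c³] (size 2), [c¹²] (size 2), [c⁵] (size 2), [c⁶] (size 2), [c⁷] (size 2), [c⁸] (size 1), [c²d] (size 8), [c¹⁵d] (size 8).
Class equation: 1 + 2 + 2 + 2 + 2 + 2 + 2 + 2 + 1 + 8 + 8 = 32 = |G|. So G has 11 conjugacy classes.

Answer: 11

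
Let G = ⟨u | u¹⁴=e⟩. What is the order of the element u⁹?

Compute successive powers until reaching e:
  (u⁹)¹ = u⁹, (u⁹)² = u⁴, (u⁹)³ = u¹³, (u⁹)⁴ = u⁸, (u⁹)⁵ = u³, (u⁹)⁶ = u¹², (u⁹)⁷ = u⁷, (u⁹)⁸ = u², (u⁹)⁹ = u¹¹, (u⁹)¹⁰ = u⁶, (u⁹)¹¹ = u, (u⁹)¹² = u¹⁰, (u⁹)¹³ = u⁵, (u⁹)¹⁴ = e.
The smallest positive k with (u⁹)ᵏ = e is 14.

Answer: 14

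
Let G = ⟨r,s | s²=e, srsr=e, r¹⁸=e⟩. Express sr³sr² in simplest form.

Multiply left to right, reducing at each step:
  s · r³ = r¹⁵s
  (r¹⁵s) · s = r¹⁵
  (r¹⁵) · r² = r¹⁷

Answer: r¹⁷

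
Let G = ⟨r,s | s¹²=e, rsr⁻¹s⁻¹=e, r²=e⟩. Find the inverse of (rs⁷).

The order of (rs⁷) is 12 (smallest k with (rs⁷)ᵏ = e), so (rs⁷)⁻¹ = (rs⁷)¹¹ = rs⁵.
Check: (rs⁷) · (rs⁵) → (rs⁷) · r = s⁷;   (s⁷) · s⁵ = e, giving e as required.

Answer: rs⁵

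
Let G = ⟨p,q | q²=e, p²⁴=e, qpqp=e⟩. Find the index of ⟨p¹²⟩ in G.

First find ord(p¹²) by computing successive powers:
  (p¹²)¹ = p¹², (p¹²)² = e.
So |⟨p¹²⟩| = ord(p¹²) = 2. With |G| = 48, by Lagrange [G : ⟨p¹²⟩] = 48/2 = 24.

Answer: 24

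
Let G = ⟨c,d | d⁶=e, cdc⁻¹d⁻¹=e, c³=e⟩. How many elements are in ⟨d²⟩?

|⟨d²⟩| equals the order of d². Compute successive powers until reaching e:
  (d²)¹ = d², (d²)² = d⁴, (d²)³ = e.
The smallest positive k with (d²)ᵏ = e is 3, so |⟨d²⟩| = 3.

Answer: 3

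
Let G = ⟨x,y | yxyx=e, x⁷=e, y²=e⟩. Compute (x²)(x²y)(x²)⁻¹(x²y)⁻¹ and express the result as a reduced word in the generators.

[(x²), (x²y)] = (x²)·(x²y)·(x²)⁻¹·(x²y)⁻¹.
  (x²) · (x²y) = x⁴y
  (x⁴y) · (x⁵) = x⁶y
  (x⁶y) · (x²y) = x⁴

Answer: x⁴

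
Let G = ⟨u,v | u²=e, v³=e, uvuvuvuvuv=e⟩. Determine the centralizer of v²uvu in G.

⟨v²uvu⟩ ⊆ C_G(v²uvu) since powers of v²uvu commute with v²uvu; so |C_G(v²uvu)| ≥ |⟨v²uvu⟩| = 5.
By orbit–stabilizer, |C_G(v²uvu)| = |G| / |conj. class of v²uvu| = 60 / 12 = 5.
The 5 elements commuting with v²uvu are {e, v²uvu, uv²uv, v²uvuv²uvu, uv²uvuv²uv}.

Answer: {e, v²uvu, uv²uv, v²uvuv²uvu, uv²uvuv²uv}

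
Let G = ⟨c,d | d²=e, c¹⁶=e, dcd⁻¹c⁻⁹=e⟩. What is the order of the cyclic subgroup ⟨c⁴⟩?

|⟨c⁴⟩| equals the order of c⁴. Compute successive powers until reaching e:
  (c⁴)¹ = c⁴, (c⁴)² = c⁸, (c⁴)³ = c¹², (c⁴)⁴ = e.
The smallest positive k with (c⁴)ᵏ = e is 4, so |⟨c⁴⟩| = 4.

Answer: 4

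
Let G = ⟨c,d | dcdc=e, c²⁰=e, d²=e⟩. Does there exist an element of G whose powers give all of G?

Every cyclic group is abelian. But c·d = cd while d·c = c¹⁹d, so c·d ≠ d·c and G is not abelian. Hence G is not cyclic.

Answer: No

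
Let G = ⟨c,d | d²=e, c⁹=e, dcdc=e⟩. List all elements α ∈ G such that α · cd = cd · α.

⟨cd⟩ ⊆ C_G(cd) since powers of cd commute with cd; so |C_G(cd)| ≥ |⟨cd⟩| = 2.
By orbit–stabilizer, |C_G(cd)| = |G| / |conj. class of cd| = 18 / 9 = 2.
The 2 elements commuting with cd are {e, cd}.

Answer: {e, cd}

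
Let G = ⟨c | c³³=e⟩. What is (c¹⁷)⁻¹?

The order of (c¹⁷) is 33 (smallest k with (c¹⁷)ᵏ = e), so (c¹⁷)⁻¹ = (c¹⁷)³² = c¹⁶.
Check: (c¹⁷) · (c¹⁶) → (c¹⁷) · c¹⁶ = e, giving e as required.

Answer: c¹⁶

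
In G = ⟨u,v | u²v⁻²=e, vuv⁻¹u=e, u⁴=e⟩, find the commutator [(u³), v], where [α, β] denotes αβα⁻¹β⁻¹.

[(u³), v] = (u³)·v·(u³)⁻¹·v⁻¹.
  (u³) · v = uv⁻¹
  (uv⁻¹) · u = v⁻¹
  (v⁻¹) · (v⁻¹) = u²

Answer: u²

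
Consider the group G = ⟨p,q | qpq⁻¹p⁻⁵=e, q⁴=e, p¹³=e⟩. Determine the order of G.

Enumerate words in the generators, reducing via the relations: the distinct elements are
  {e, p, q, pq, p², p³, p⁴, p⁵, p⁶, p⁷, p⁸, p⁹, q², q³, pq², pq³, p²q, p³q, p¹², p¹¹, p¹⁰, p⁴q, p⁵q, p⁶q, p⁷q, p⁸q, p⁹q, p²q², p²q³, p³q², p³q³, p¹²q, p¹¹q, p¹⁰q, p⁴q², p⁴q³, p⁵q², p⁵q³, p⁶q², p⁶q³, p⁷q², p⁷q³, p⁸q², p⁸q³, p⁹q², p⁹q³, p¹²q², p¹²q³, p¹¹q², p¹¹q³, p¹⁰q², p¹⁰q³}.
No further products give new elements, so |G| = 52.

Answer: 52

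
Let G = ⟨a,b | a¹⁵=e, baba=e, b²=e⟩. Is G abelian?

a·b = ab but b·a = a¹⁴b, so a·b ≠ b·a and G is not abelian.

Answer: No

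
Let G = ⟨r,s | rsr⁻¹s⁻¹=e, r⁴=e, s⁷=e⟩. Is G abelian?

Each pair of generators commutes: r·s = rs = s·r. Since the generators pairwise commute, every element of G commutes with every other, so G is abelian.

Answer: Yes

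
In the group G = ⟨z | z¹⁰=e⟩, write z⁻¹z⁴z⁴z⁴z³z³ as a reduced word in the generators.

Multiply left to right, reducing at each step:
  (z⁹) · z⁴ = z³
  (z³) · z⁴ = z⁷
  (z⁷) · z⁴ = z
  z · z³ = z⁴
  (z⁴) · z³ = z⁷

Answer: z⁷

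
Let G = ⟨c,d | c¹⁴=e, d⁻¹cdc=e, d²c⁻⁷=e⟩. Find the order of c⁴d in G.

Compute successive powers until reaching e:
  (c⁴d)¹ = c⁴d, (c⁴d)² = c⁷, (c⁴d)³ = c⁴d⁻¹, (c⁴d)⁴ = e.
The smallest positive k with (c⁴d)ᵏ = e is 4.

Answer: 4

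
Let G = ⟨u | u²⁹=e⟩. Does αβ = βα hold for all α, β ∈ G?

G has a single generator, so G is cyclic and hence abelian.

Answer: Yes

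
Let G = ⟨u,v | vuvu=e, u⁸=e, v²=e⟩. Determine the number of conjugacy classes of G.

The conjugacy classes (representative and size) are:
  [e] (size 1), [u] (size 2), [u⁶] (size 2), [u³] (size 2), [u⁴] (size 1), [v] (size 4), [u⁵v] (size 4).
Class equation: 1 + 2 + 2 + 2 + 1 + 4 + 4 = 16 = |G|. So G has 7 conjugacy classes.

Answer: 7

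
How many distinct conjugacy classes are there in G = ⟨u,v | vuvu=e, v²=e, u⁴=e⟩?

The conjugacy classes (representative and size) are:
  [e] (size 1), [u] (size 2), [u²] (size 1), [u²v] (size 2), [u³v] (size 2).
Class equation: 1 + 2 + 1 + 2 + 2 = 8 = |G|. So G has 5 conjugacy classes.

Answer: 5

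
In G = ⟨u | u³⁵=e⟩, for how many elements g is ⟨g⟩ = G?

G is cyclic of order 35. An element generates G iff its order is 35, and a cyclic group of order 35 has exactly φ(35) = 24 such elements.

Answer: 24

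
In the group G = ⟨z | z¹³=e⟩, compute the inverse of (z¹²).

The order of (z¹²) is 13 (smallest k with (z¹²)ᵏ = e), so (z¹²)⁻¹ = (z¹²)¹² = z.
Check: (z¹²) · z → (z¹²) · z = e, giving e as required.

Answer: z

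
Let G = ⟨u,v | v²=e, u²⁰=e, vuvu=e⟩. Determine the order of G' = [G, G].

G' = [G, G] is generated by all commutators. The generator-pair commutators are: [u, v] = u².
The subgroup they normally generate is {e, u², u⁴, u⁶, u⁸, u¹⁰, u¹², u¹⁴, u¹⁶, u¹⁸}, of order 10.
Check: |G/G'| = 40/10 = 4 is the order of the abelianisation.

Answer: 10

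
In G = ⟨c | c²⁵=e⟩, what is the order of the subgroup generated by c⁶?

|⟨c⁶⟩| equals the order of c⁶. Compute successive powers until reaching e:
  (c⁶)¹ = c⁶, (c⁶)² = c¹², (c⁶)³ = c¹⁸, (c⁶)⁴ = c²⁴, (c⁶)⁵ = c⁵, (c⁶)⁶ = c¹¹, (c⁶)⁷ = c¹⁷, (c⁶)⁸ = c²³, (c⁶)⁹ = c⁴, (c⁶)¹⁰ = c¹⁰, (c⁶)¹¹ = c¹⁶, (c⁶)¹² = c²², (c⁶)¹³ = c³, (c⁶)¹⁴ = c⁹, (c⁶)¹⁵ = c¹⁵, (c⁶)¹⁶ = c²¹, (c⁶)¹⁷ = c², (c⁶)¹⁸ = c⁸, (c⁶)¹⁹ = c¹⁴, (c⁶)²⁰ = c²⁰, (c⁶)²¹ = c, (c⁶)²² = c⁷, (c⁶)²³ = c¹³, (c⁶)²⁴ = c¹⁹, (c⁶)²⁵ = e.
The smallest positive k with (c⁶)ᵏ = e is 25, so |⟨c⁶⟩| = 25.

Answer: 25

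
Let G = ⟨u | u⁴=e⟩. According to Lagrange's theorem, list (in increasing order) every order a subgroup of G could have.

|G| = 4 = 2². By Lagrange's theorem the order of any subgroup divides 4; the divisors of 4 are 1, 2, 4.

Answer: 1, 2, 4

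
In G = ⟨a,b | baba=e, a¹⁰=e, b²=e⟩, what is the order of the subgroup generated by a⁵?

|⟨a⁵⟩| equals the order of a⁵. Compute successive powers until reaching e:
  (a⁵)¹ = a⁵, (a⁵)² = e.
The smallest positive k with (a⁵)ᵏ = e is 2, so |⟨a⁵⟩| = 2.

Answer: 2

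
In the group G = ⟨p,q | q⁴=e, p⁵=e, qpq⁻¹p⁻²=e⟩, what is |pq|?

Compute successive powers until reaching e:
  (pq)¹ = pq, (pq)² = p³q², (pq)³ = p²q³, (pq)⁴ = e.
The smallest positive k with (pq)ᵏ = e is 4.

Answer: 4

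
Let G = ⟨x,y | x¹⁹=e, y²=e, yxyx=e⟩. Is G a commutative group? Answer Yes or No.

x·y = xy but y·x = x¹⁸y, so x·y ≠ y·x and G is not abelian.

Answer: No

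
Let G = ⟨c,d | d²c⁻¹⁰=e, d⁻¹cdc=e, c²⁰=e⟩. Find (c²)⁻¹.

The order of (c²) is 10 (smallest k with (c²)ᵏ = e), so (c²)⁻¹ = (c²)⁹ = c¹⁸.
Check: (c²) · (c¹⁸) → (c²) · c¹⁸ = e, giving e as required.

Answer: c¹⁸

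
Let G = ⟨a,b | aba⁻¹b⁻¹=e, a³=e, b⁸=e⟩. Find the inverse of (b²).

The order of (b²) is 4 (smallest k with (b²)ᵏ = e), so (b²)⁻¹ = (b²)³ = b⁶.
Check: (b²) · (b⁶) → (b²) · b⁶ = e, giving e as required.

Answer: b⁶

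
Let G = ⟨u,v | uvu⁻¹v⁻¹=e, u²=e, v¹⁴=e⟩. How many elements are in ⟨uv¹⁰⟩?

|⟨uv¹⁰⟩| equals the order of uv¹⁰. Compute successive powers until reaching e:
  (uv¹⁰)¹ = uv¹⁰, (uv¹⁰)² = v⁶, (uv¹⁰)³ = uv², (uv¹⁰)⁴ = v¹², (uv¹⁰)⁵ = uv⁸, (uv¹⁰)⁶ = v⁴, (uv¹⁰)⁷ = u, (uv¹⁰)⁸ = v¹⁰, (uv¹⁰)⁹ = uv⁶, (uv¹⁰)¹⁰ = v², (uv¹⁰)¹¹ = uv¹², (uv¹⁰)¹² = v⁸, (uv¹⁰)¹³ = uv⁴, (uv¹⁰)¹⁴ = e.
The smallest positive k with (uv¹⁰)ᵏ = e is 14, so |⟨uv¹⁰⟩| = 14.

Answer: 14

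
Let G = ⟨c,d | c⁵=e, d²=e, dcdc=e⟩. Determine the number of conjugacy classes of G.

The conjugacy classes (representative and size) are:
  [e] (size 1), [c] (size 2), [c²] (size 2), [d] (size 5).
Class equation: 1 + 2 + 2 + 5 = 10 = |G|. So G has 4 conjugacy classes.

Answer: 4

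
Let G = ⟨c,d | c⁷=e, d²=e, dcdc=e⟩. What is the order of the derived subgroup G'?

G' = [G, G] is generated by all commutators. The generator-pair commutators are: [c, d] = c².
The subgroup they normally generate is {e, c, c², c³, c⁴, c⁵, c⁶}, of order 7.
Check: |G/G'| = 14/7 = 2 is the order of the abelianisation.

Answer: 7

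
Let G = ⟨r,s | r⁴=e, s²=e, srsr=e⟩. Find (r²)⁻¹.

The order of (r²) is 2 (smallest k with (r²)ᵏ = e), so (r²)⁻¹ = (r²)¹ = r².
Check: (r²) · (r²) → (r²) · r² = e, giving e as required.

Answer: r²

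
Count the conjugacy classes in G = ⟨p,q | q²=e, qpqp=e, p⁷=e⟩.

The conjugacy classes (representative and size) are:
  [e] (size 1), [p⁶] (size 2), [p⁵] (size 2), [p⁴] (size 2), [pq] (size 7).
Class equation: 1 + 2 + 2 + 2 + 7 = 14 = |G|. So G has 5 conjugacy classes.

Answer: 5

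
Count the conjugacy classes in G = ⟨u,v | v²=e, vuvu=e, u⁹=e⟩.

The conjugacy classes (representative and size) are:
  [e] (size 1), [u⁸] (size 2), [u⁷] (size 2), [u⁶] (size 2), [u⁵] (size 2), [u⁴v] (size 9).
Class equation: 1 + 2 + 2 + 2 + 2 + 9 = 18 = |G|. So G has 6 conjugacy classes.

Answer: 6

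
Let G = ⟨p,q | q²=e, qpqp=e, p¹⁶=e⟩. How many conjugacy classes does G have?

The conjugacy classes (representative and size) are:
  [e] (size 1), [p¹⁵] (size 2), [p²] (size 2), [p³] (size 2), [p¹²] (size 2), [p⁵] (size 2), [p⁶] (size 2), [p⁷] (size 2), [p⁸] (size 1), [p²q] (size 8), [p¹⁵q] (size 8).
Class equation: 1 + 2 + 2 + 2 + 2 + 2 + 2 + 2 + 1 + 8 + 8 = 32 = |G|. So G has 11 conjugacy classes.

Answer: 11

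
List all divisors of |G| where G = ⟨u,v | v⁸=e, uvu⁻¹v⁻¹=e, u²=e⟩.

|G| = 16 = 2⁴. By Lagrange's theorem the order of any subgroup divides 16; the divisors of 16 are 1, 2, 4, 8, 16.

Answer: 1, 2, 4, 8, 16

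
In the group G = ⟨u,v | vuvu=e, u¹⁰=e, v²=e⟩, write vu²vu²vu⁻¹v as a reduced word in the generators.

Multiply left to right, reducing at each step:
  v · u² = u⁸v
  (u⁸v) · v = u⁸
  (u⁸) · u² = e
  e · v = v
  v · u⁻¹ = uv
  (uv) · v = u

Answer: u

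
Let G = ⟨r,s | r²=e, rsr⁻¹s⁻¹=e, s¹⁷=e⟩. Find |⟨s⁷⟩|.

|⟨s⁷⟩| equals the order of s⁷. Compute successive powers until reaching e:
  (s⁷)¹ = s⁷, (s⁷)² = s¹⁴, (s⁷)³ = s⁴, (s⁷)⁴ = s¹¹, (s⁷)⁵ = s, (s⁷)⁶ = s⁸, (s⁷)⁷ = s¹⁵, (s⁷)⁸ = s⁵, (s⁷)⁹ = s¹², (s⁷)¹⁰ = s², (s⁷)¹¹ = s⁹, (s⁷)¹² = s¹⁶, (s⁷)¹³ = s⁶, (s⁷)¹⁴ = s¹³, (s⁷)¹⁵ = s³, (s⁷)¹⁶ = s¹⁰, (s⁷)¹⁷ = e.
The smallest positive k with (s⁷)ᵏ = e is 17, so |⟨s⁷⟩| = 17.

Answer: 17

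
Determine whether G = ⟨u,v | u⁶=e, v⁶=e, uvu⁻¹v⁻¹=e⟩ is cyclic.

|G| = 36, but the maximum element order in G is 6 < 36. No single element generates all of G, so G is not cyclic.

Answer: No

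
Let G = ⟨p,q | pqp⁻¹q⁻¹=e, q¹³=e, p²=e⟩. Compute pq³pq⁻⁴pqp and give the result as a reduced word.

Multiply left to right, reducing at each step:
  p · q³ = pq³
  (pq³) · p = q³
  (q³) · q⁻⁴ = q¹²
  (q¹²) · p = pq¹²
  (pq¹²) · q = p
  p · p = e

Answer: e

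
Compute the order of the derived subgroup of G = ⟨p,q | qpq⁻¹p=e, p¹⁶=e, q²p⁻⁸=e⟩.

G' = [G, G] is generated by all commutators. The generator-pair commutators are: [p, q] = p².
The subgroup they normally generate is {e, p², p⁴, p⁶, p⁸, p¹⁰, p¹², p¹⁴}, of order 8.
Check: |G/G'| = 32/8 = 4 is the order of the abelianisation.

Answer: 8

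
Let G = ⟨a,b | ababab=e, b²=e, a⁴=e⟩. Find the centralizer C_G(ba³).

⟨ba³⟩ ⊆ C_G(ba³) since powers of ba³ commute with ba³; so |C_G(ba³)| ≥ |⟨ba³⟩| = 3.
By orbit–stabilizer, |C_G(ba³)| = |G| / |conj. class of ba³| = 24 / 8 = 3.
The 3 elements commuting with ba³ are {e, ab, ba³}.

Answer: {e, ab, ba³}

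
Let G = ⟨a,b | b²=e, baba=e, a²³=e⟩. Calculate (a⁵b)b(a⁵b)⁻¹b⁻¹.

[(a⁵b), b] = (a⁵b)·b·(a⁵b)⁻¹·b⁻¹.
  (a⁵b) · b = a⁵
  (a⁵) · (a⁵b) = a¹⁰b
  (a¹⁰b) · b = a¹⁰

Answer: a¹⁰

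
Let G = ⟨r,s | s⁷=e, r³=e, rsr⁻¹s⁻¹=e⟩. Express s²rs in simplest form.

Multiply left to right, reducing at each step:
  (s²) · r = rs²
  (rs²) · s = rs³

Answer: rs³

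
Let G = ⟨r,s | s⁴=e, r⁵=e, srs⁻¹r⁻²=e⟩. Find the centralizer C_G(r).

⟨r⟩ ⊆ C_G(r) since powers of r commute with r; so |C_G(r)| ≥ |⟨r⟩| = 5.
By orbit–stabilizer, |C_G(r)| = |G| / |conj. class of r| = 20 / 4 = 5.
The 5 elements commuting with r are {e, r, r², r³, r⁴}.

Answer: {e, r, r², r³, r⁴}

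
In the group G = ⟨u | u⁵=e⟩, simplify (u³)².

Compute successive powers of (u³), reducing at each step:
  (u³)²: (u³) · u³ = u

Answer: u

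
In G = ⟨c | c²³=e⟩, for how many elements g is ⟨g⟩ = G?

G is cyclic of order 23. An element generates G iff its order is 23, and a cyclic group of order 23 has exactly φ(23) = 22 such elements.

Answer: 22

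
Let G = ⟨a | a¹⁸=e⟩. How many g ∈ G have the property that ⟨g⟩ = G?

G is cyclic of order 18. An element generates G iff its order is 18, and a cyclic group of order 18 has exactly φ(18) = 6 such elements.

Answer: 6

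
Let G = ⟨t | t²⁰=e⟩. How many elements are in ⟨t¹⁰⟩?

|⟨t¹⁰⟩| equals the order of t¹⁰. Compute successive powers until reaching e:
  (t¹⁰)¹ = t¹⁰, (t¹⁰)² = e.
The smallest positive k with (t¹⁰)ᵏ = e is 2, so |⟨t¹⁰⟩| = 2.

Answer: 2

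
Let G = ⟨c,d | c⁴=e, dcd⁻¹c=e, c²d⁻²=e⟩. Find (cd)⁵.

Compute successive powers of (cd), reducing at each step:
  (cd)²: (cd) · c = d;   d · d = c²
  (cd)³: (c²) · c = c³;   (c³) · d = cd⁻¹
  (cd)⁴: (cd⁻¹) · c = d⁻¹;   (d⁻¹) · d = e
  (cd)⁵: e · c = c;   c · d = cd

Answer: cd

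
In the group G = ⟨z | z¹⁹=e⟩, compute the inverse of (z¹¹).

The order of (z¹¹) is 19 (smallest k with (z¹¹)ᵏ = e), so (z¹¹)⁻¹ = (z¹¹)¹⁸ = z⁸.
Check: (z¹¹) · (z⁸) → (z¹¹) · z⁸ = e, giving e as required.

Answer: z⁸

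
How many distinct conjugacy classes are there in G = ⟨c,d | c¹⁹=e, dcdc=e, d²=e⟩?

The conjugacy classes (representative and size) are:
  [e] (size 1), [c¹⁸] (size 2), [c²] (size 2), [c¹⁶] (size 2), [c⁴] (size 2), [c¹⁴] (size 2), [c¹³] (size 2), [c¹²] (size 2), [c⁸] (size 2), [c⁹] (size 2), [d] (size 19).
Class equation: 1 + 2 + 2 + 2 + 2 + 2 + 2 + 2 + 2 + 2 + 19 = 38 = |G|. So G has 11 conjugacy classes.

Answer: 11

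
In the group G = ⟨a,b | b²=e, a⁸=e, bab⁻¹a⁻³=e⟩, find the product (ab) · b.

Compute (ab) · b by multiplying left to right and reducing via the relations at each step:
  (ab) · b = a

Answer: a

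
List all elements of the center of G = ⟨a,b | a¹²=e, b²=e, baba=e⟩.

An element z ∈ Z(G) iff z commutes with every generator.
For example a⁶ is central: (a⁶)·a = a⁷ = a·(a⁶); (a⁶)·b = a⁶b = b·(a⁶).
Whereas a ∉ Z(G) since a·b = ab ≠ a¹¹b = b·a.
Checking each of the 24 elements this way gives Z(G) = {e, a⁶}, of order 2.

Answer: {e, a⁶}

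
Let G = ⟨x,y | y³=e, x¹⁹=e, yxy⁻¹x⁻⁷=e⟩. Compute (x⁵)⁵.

Compute successive powers of (x⁵), reducing at each step:
  (x⁵)²: (x⁵) · x⁵ = x¹⁰
  (x⁵)³: (x¹⁰) · x⁵ = x¹⁵
  (x⁵)⁴: (x¹⁵) · x⁵ = x
  (x⁵)⁵: x · x⁵ = x⁶

Answer: x⁶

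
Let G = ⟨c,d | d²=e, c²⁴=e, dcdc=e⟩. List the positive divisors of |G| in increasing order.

|G| = 48 = 2⁴ · 3. By Lagrange's theorem the order of any subgroup divides 48; the divisors of 48 are 1, 2, 3, 4, 6, 8, 12, 16, 24, 48.

Answer: 1, 2, 3, 4, 6, 8, 12, 16, 24, 48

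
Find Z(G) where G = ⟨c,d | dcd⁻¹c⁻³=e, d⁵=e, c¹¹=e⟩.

An element z ∈ Z(G) iff z commutes with every generator.
For example e is central: e·c = c = c·e; e·d = d = d·e.
Whereas c ∉ Z(G) since c·d = cd ≠ c³d = d·c.
Checking each of the 55 elements this way gives Z(G) = {e}, of order 1.

Answer: {e}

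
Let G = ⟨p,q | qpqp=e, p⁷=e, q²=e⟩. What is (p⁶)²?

Compute successive powers of (p⁶), reducing at each step:
  (p⁶)²: (p⁶) · p⁶ = p⁵

Answer: p⁵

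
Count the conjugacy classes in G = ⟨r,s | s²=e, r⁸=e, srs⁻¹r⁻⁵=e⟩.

The conjugacy classes (representative and size) are:
  [e] (size 1), [r⁵] (size 2), [r²] (size 1), [r⁷] (size 2), [r⁴] (size 1), [r⁶] (size 1), [s] (size 2), [r⁵s] (size 2), [r²s] (size 2), [r³s] (size 2).
Class equation: 1 + 2 + 1 + 2 + 1 + 1 + 2 + 2 + 2 + 2 = 16 = |G|. So G has 10 conjugacy classes.

Answer: 10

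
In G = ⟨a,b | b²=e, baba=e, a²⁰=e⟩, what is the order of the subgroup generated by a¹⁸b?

|⟨a¹⁸b⟩| equals the order of a¹⁸b. Compute successive powers until reaching e:
  (a¹⁸b)¹ = a¹⁸b, (a¹⁸b)² = e.
The smallest positive k with (a¹⁸b)ᵏ = e is 2, so |⟨a¹⁸b⟩| = 2.

Answer: 2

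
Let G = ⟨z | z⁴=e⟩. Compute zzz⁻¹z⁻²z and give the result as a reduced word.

Multiply left to right, reducing at each step:
  z · z = z²
  (z²) · z⁻¹ = z
  z · z⁻² = z³
  (z³) · z = e

Answer: e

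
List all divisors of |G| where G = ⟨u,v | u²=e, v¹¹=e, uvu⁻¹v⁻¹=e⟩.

|G| = 22 = 2 · 11. By Lagrange's theorem the order of any subgroup divides 22; the divisors of 22 are 1, 2, 11, 22.

Answer: 1, 2, 11, 22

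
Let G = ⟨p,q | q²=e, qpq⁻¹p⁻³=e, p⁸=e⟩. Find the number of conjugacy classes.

The conjugacy classes (representative and size) are:
  [e] (size 1), [p³] (size 2), [p²] (size 2), [p⁴] (size 1), [p⁵] (size 2), [p⁴q] (size 4), [pq] (size 4).
Class equation: 1 + 2 + 2 + 1 + 2 + 4 + 4 = 16 = |G|. So G has 7 conjugacy classes.

Answer: 7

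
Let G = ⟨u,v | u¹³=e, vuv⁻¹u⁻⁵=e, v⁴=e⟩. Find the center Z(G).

An element z ∈ Z(G) iff z commutes with every generator.
For example e is central: e·u = u = u·e; e·v = v = v·e.
Whereas u ∉ Z(G) since u·v = uv ≠ u⁵v = v·u.
Checking each of the 52 elements this way gives Z(G) = {e}, of order 1.

Answer: {e}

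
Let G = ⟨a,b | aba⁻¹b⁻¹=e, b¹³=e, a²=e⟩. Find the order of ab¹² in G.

Compute successive powers until reaching e:
  (ab¹²)¹ = ab¹², (ab¹²)² = b¹¹, (ab¹²)³ = ab¹⁰, (ab¹²)⁴ = b⁹, (ab¹²)⁵ = ab⁸, (ab¹²)⁶ = b⁷, (ab¹²)⁷ = ab⁶, (ab¹²)⁸ = b⁵, (ab¹²)⁹ = ab⁴, (ab¹²)¹⁰ = b³, (ab¹²)¹¹ = ab², (ab¹²)¹² = b, (ab¹²)¹³ = a, (ab¹²)¹⁴ = b¹², (ab¹²)¹⁵ = ab¹¹, (ab¹²)¹⁶ = b¹⁰, (ab¹²)¹⁷ = ab⁹, (ab¹²)¹⁸ = b⁸, (ab¹²)¹⁹ = ab⁷, (ab¹²)²⁰ = b⁶, (ab¹²)²¹ = ab⁵, (ab¹²)²² = b⁴, (ab¹²)²³ = ab³, (ab¹²)²⁴ = b², (ab¹²)²⁵ = ab, (ab¹²)²⁶ = e.
The smallest positive k with (ab¹²)ᵏ = e is 26.

Answer: 26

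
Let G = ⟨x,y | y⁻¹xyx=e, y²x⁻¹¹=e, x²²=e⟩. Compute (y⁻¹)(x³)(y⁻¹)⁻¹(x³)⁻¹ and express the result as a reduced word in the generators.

[(y⁻¹), (x³)] = (y⁻¹)·(x³)·(y⁻¹)⁻¹·(x³)⁻¹.
  (y⁻¹) · (x³) = x⁸y
  (x⁸y) · y = x¹⁹
  (x¹⁹) · (x¹⁹) = x¹⁶

Answer: x¹⁶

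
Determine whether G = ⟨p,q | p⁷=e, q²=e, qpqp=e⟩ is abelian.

p·q = pq but q·p = p⁶q, so p·q ≠ q·p and G is not abelian.

Answer: No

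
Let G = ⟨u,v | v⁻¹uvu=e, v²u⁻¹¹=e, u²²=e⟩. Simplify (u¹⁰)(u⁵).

Compute (u¹⁰) · (u⁵) by multiplying left to right and reducing via the relations at each step:
  (u¹⁰) · u⁵ = u¹⁵

Answer: u¹⁵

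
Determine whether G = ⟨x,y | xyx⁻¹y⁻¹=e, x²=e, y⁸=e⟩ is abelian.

Each pair of generators commutes: x·y = xy = y·x. Since the generators pairwise commute, every element of G commutes with every other, so G is abelian.

Answer: Yes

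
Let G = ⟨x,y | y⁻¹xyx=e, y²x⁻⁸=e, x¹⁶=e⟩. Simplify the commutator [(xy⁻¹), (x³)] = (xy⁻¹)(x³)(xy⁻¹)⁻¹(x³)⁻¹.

[(xy⁻¹), (x³)] = (xy⁻¹)·(x³)·(xy⁻¹)⁻¹·(x³)⁻¹.
  (xy⁻¹) · (x³) = x⁶y
  (x⁶y) · (xy) = x¹³
  (x¹³) · (x¹³) = x¹⁰

Answer: x¹⁰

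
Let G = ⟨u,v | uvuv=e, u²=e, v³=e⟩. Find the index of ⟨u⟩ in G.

First find ord(u) by computing successive powers:
  u¹ = u, u² = e.
So |⟨u⟩| = ord(u) = 2. With |G| = 6, by Lagrange [G : ⟨u⟩] = 6/2 = 3.

Answer: 3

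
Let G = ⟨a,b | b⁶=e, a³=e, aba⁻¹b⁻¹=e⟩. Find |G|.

Enumerate words in the generators, reducing via the relations: the distinct elements are
  {a, b, e, ab, a², b², b³, b⁴, b⁵, ab², ab³, ab⁴, ab⁵, a²b, a²b², a²b³, a²b⁴, a²b⁵}.
No further products give new elements, so |G| = 18.

Answer: 18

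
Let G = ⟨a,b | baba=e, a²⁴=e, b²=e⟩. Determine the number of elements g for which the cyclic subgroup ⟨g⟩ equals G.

⟨g⟩ = G would require ord(g) = |G| = 48, but the maximum element order in G is 24 < 48. So G is not cyclic and no single element generates it: the count is 0.

Answer: 0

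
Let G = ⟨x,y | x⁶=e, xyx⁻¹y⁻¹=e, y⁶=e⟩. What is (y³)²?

Compute successive powers of (y³), reducing at each step:
  (y³)²: (y³) · y³ = e

Answer: e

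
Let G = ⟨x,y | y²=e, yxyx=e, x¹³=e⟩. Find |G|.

Enumerate words in the generators, reducing via the relations: the distinct elements are
  {e, x, y, xy, x², x³, x⁴, x⁵, x⁶, x⁷, x⁸, x⁹, x²y, x³y, x¹², x¹¹, x¹⁰, x⁴y, x⁵y, x⁶y, x⁷y, x⁸y, x⁹y, x¹²y, x¹¹y, x¹⁰y}.
No further products give new elements, so |G| = 26.

Answer: 26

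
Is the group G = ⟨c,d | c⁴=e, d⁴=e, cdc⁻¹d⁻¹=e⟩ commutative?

Each pair of generators commutes: c·d = cd = d·c. Since the generators pairwise commute, every element of G commutes with every other, so G is abelian.

Answer: Yes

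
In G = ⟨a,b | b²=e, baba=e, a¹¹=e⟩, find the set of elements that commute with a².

⟨a²⟩ ⊆ C_G(a²) since powers of a² commute with a²; so |C_G(a²)| ≥ |⟨a²⟩| = 11.
By orbit–stabilizer, |C_G(a²)| = |G| / |conj. class of a²| = 22 / 2 = 11.
The 11 elements commuting with a² are {e, a, a², a³, a⁴, a⁵, a⁶, a⁷, a⁸, a⁹, a¹⁰}.

Answer: {e, a, a², a³, a⁴, a⁵, a⁶, a⁷, a⁸, a⁹, a¹⁰}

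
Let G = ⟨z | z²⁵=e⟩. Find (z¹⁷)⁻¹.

The order of (z¹⁷) is 25 (smallest k with (z¹⁷)ᵏ = e), so (z¹⁷)⁻¹ = (z¹⁷)²⁴ = z⁸.
Check: (z¹⁷) · (z⁸) → (z¹⁷) · z⁸ = e, giving e as required.

Answer: z⁸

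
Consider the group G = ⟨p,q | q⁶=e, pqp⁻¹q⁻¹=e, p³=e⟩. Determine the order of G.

Enumerate words in the generators, reducing via the relations: the distinct elements are
  {e, p, q, pq, p², q², q³, q⁴, q⁵, pq², pq³, pq⁴, pq⁵, p²q, p²q², p²q³, p²q⁴, p²q⁵}.
No further products give new elements, so |G| = 18.

Answer: 18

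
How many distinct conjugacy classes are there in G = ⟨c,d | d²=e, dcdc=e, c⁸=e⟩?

The conjugacy classes (representative and size) are:
  [e] (size 1), [c] (size 2), [c⁶] (size 2), [c³] (size 2), [c⁴] (size 1), [d] (size 4), [c⁵d] (size 4).
Class equation: 1 + 2 + 2 + 2 + 1 + 4 + 4 = 16 = |G|. So G has 7 conjugacy classes.

Answer: 7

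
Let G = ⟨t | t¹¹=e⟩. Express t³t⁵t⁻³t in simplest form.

Multiply left to right, reducing at each step:
  (t³) · t⁵ = t⁸
  (t⁸) · t⁻³ = t⁵
  (t⁵) · t = t⁶

Answer: t⁶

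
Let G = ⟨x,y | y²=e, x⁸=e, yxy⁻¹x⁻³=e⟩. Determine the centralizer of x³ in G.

⟨x³⟩ ⊆ C_G(x³) since powers of x³ commute with x³; so |C_G(x³)| ≥ |⟨x³⟩| = 8.
By orbit–stabilizer, |C_G(x³)| = |G| / |conj. class of x³| = 16 / 2 = 8.
The 8 elements commuting with x³ are {e, x, x², x³, x⁴, x⁵, x⁶, x⁷}.

Answer: {e, x, x², x³, x⁴, x⁵, x⁶, x⁷}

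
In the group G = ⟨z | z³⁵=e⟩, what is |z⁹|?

Compute successive powers until reaching e:
  (z⁹)¹ = z⁹, (z⁹)² = z¹⁸, (z⁹)³ = z²⁷, (z⁹)⁴ = z, (z⁹)⁵ = z¹⁰, (z⁹)⁶ = z¹⁹, (z⁹)⁷ = z²⁸, (z⁹)⁸ = z², (z⁹)⁹ = z¹¹, (z⁹)¹⁰ = z²⁰, (z⁹)¹¹ = z²⁹, (z⁹)¹² = z³, (z⁹)¹³ = z¹², (z⁹)¹⁴ = z²¹, (z⁹)¹⁵ = z³⁰, (z⁹)¹⁶ = z⁴, (z⁹)¹⁷ = z¹³, (z⁹)¹⁸ = z²², (z⁹)¹⁹ = z³¹, (z⁹)²⁰ = z⁵, (z⁹)²¹ = z¹⁴, (z⁹)²² = z²³, (z⁹)²³ = z³², (z⁹)²⁴ = z⁶, (z⁹)²⁵ = z¹⁵, (z⁹)²⁶ = z²⁴, (z⁹)²⁷ = z³³, (z⁹)²⁸ = z⁷, (z⁹)²⁹ = z¹⁶, (z⁹)³⁰ = z²⁵, (z⁹)³¹ = z³⁴, (z⁹)³² = z⁸, (z⁹)³³ = z¹⁷, (z⁹)³⁴ = z²⁶, (z⁹)³⁵ = e.
The smallest positive k with (z⁹)ᵏ = e is 35.

Answer: 35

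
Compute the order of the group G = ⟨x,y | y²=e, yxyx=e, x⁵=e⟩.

Enumerate words in the generators, reducing via the relations: the distinct elements are
  {e, x, y, xy, x², x³, x⁴, x²y, x³y, x⁴y}.
No further products give new elements, so |G| = 10.

Answer: 10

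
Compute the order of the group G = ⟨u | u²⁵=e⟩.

G is generated by a single element, so G is cyclic. The relator gives u²⁵ = e and no smaller power is forced to be e, so the 25 powers {e, u, u², u³, u⁴, u⁵, u⁶, u⁷, u⁸, u⁹, u²², u²³, u²¹, u²⁰, u²⁴, u¹², u¹³, u¹¹, u¹⁰, u¹⁴, u¹⁵, u¹⁶, u¹⁷, u¹⁸, u¹⁹} are distinct. Hence |G| = 25.

Answer: 25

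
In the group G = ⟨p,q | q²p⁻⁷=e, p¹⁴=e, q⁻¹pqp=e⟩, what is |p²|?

Compute successive powers until reaching e:
  (p²)¹ = p², (p²)² = p⁴, (p²)³ = p⁶, (p²)⁴ = p⁸, (p²)⁵ = p¹⁰, (p²)⁶ = p¹², (p²)⁷ = e.
The smallest positive k with (p²)ᵏ = e is 7.

Answer: 7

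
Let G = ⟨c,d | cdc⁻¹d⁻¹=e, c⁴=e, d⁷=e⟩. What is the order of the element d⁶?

Compute successive powers until reaching e:
  (d⁶)¹ = d⁶, (d⁶)² = d⁵, (d⁶)³ = d⁴, (d⁶)⁴ = d³, (d⁶)⁵ = d², (d⁶)⁶ = d, (d⁶)⁷ = e.
The smallest positive k with (d⁶)ᵏ = e is 7.

Answer: 7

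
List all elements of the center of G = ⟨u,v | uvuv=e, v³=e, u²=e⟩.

An element z ∈ Z(G) iff z commutes with every generator.
For example e is central: e·u = u = u·e; e·v = v = v·e.
Whereas u ∉ Z(G) since u·v = uv ≠ uv² = v·u.
Checking each of the 6 elements this way gives Z(G) = {e}, of order 1.

Answer: {e}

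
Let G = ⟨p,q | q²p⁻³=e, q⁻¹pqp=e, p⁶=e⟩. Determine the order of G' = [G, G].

G' = [G, G] is generated by all commutators. The generator-pair commutators are: [p, q] = p².
The subgroup they normally generate is {e, p², p⁴}, of order 3.
Check: |G/G'| = 12/3 = 4 is the order of the abelianisation.

Answer: 3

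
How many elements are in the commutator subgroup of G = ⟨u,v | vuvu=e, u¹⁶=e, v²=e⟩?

G' = [G, G] is generated by all commutators. The generator-pair commutators are: [u, v] = u².
The subgroup they normally generate is {e, u², u⁴, u⁶, u⁸, u¹⁰, u¹², u¹⁴}, of order 8.
Check: |G/G'| = 32/8 = 4 is the order of the abelianisation.

Answer: 8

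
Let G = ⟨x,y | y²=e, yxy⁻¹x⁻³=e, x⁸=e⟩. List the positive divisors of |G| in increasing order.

|G| = 16 = 2⁴. By Lagrange's theorem the order of any subgroup divides 16; the divisors of 16 are 1, 2, 4, 8, 16.

Answer: 1, 2, 4, 8, 16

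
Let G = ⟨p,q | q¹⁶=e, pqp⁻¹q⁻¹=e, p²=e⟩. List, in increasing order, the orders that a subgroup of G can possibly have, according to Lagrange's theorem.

|G| = 32 = 2⁵. By Lagrange's theorem the order of any subgroup divides 32; the divisors of 32 are 1, 2, 4, 8, 16, 32.

Answer: 1, 2, 4, 8, 16, 32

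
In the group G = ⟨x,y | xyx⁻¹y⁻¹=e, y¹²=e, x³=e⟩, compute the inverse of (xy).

The order of (xy) is 12 (smallest k with (xy)ᵏ = e), so (xy)⁻¹ = (xy)¹¹ = x²y¹¹.
Check: (xy) · (x²y¹¹) → (xy) · x² = y;   y · y¹¹ = e, giving e as required.

Answer: x²y¹¹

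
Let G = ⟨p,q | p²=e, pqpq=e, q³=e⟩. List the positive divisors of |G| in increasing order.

|G| = 6 = 2 · 3. By Lagrange's theorem the order of any subgroup divides 6; the divisors of 6 are 1, 2, 3, 6.

Answer: 1, 2, 3, 6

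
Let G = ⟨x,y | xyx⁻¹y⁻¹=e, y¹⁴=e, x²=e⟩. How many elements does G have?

Enumerate words in the generators, reducing via the relations: the distinct elements are
  {e, x, y, xy, y², y³, y⁴, y⁵, y⁶, y⁷, y⁸, y⁹, xy², xy³, xy⁴, xy⁵, xy⁶, xy⁷, xy⁸, xy⁹, y¹², y¹³, y¹¹, y¹⁰, xy¹², xy¹³, xy¹¹, xy¹⁰}.
No further products give new elements, so |G| = 28.

Answer: 28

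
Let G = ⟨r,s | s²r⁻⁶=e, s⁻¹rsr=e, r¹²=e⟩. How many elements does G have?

Enumerate words in the generators, reducing via the relations: the distinct elements are
  {e, r, s, rs, r², r³, r⁴, r⁵, r⁶, r⁷, r⁸, r⁹, r²s, r³s, r¹¹, r¹⁰, r⁴s, r⁵s, s⁻¹, rs⁻¹, r²s⁻¹, r³s⁻¹, r⁴s⁻¹, r⁵s⁻¹}.
No further products give new elements, so |G| = 24.

Answer: 24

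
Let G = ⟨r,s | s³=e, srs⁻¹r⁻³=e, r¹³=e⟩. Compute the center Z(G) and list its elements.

An element z ∈ Z(G) iff z commutes with every generator.
For example e is central: e·r = r = r·e; e·s = s = s·e.
Whereas r ∉ Z(G) since r·s = rs ≠ r³s = s·r.
Checking each of the 39 elements this way gives Z(G) = {e}, of order 1.

Answer: {e}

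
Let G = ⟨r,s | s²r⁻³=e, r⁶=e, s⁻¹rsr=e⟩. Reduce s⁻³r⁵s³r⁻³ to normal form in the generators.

Multiply left to right, reducing at each step:
  s · r⁵ = rs
  (rs) · s³ = r
  r · r⁻³ = r⁴

Answer: r⁴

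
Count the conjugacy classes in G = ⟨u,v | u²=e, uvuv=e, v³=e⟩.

The conjugacy classes (representative and size) are:
  [e] (size 1), [uv²] (size 3), [v²] (size 2).
Class equation: 1 + 3 + 2 = 6 = |G|. So G has 3 conjugacy classes.

Answer: 3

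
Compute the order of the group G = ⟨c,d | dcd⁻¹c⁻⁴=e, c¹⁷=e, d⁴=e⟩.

Enumerate words in the generators, reducing via the relations: the distinct elements are
  {c, d, e, cd, c², c³, c⁴, c⁵, c⁶, c⁷, c⁸, c⁹, d², d³, cd², cd³, c²d, c³d, c¹², c¹³, c¹¹, c¹⁰, c¹⁴, c¹⁵, c¹⁶, c⁴d, c⁵d, c⁶d, c⁷d, c⁸d, c⁹d, c²d², c²d³, c³d², c³d³, c¹²d, c¹³d, c¹¹d, c¹⁰d, c¹⁴d, c¹⁵d, c¹⁶d, c⁴d², c⁴d³, c⁵d², c⁵d³, c⁶d², c⁶d³, c⁷d², c⁷d³, c⁸d², c⁸d³, c⁹d², c⁹d³, c¹²d², c¹²d³, c¹³d², c¹³d³, c¹¹d², c¹¹d³, c¹⁰d², c¹⁰d³, c¹⁴d², c¹⁴d³, c¹⁵d², c¹⁵d³, c¹⁶d², c¹⁶d³}.
No further products give new elements, so |G| = 68.

Answer: 68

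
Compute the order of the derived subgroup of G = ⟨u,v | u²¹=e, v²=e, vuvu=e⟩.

G' = [G, G] is generated by all commutators. The generator-pair commutators are: [u, v] = u².
The subgroup they normally generate is {e, u, u², u³, u⁴, u⁵, u⁶, u⁷, u⁸, u⁹, u¹⁰, u¹¹, u¹², u¹³, u¹⁴, u¹⁵, u¹⁶, u¹⁷, u¹⁸, u¹⁹, u²⁰}, of order 21.
Check: |G/G'| = 42/21 = 2 is the order of the abelianisation.

Answer: 21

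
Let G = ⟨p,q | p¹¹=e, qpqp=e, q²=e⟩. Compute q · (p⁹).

Compute q · (p⁹) by multiplying left to right and reducing via the relations at each step:
  q · p⁹ = p²q

Answer: p²q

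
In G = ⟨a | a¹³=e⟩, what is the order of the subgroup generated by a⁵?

|⟨a⁵⟩| equals the order of a⁵. Compute successive powers until reaching e:
  (a⁵)¹ = a⁵, (a⁵)² = a¹⁰, (a⁵)³ = a², (a⁵)⁴ = a⁷, (a⁵)⁵ = a¹², (a⁵)⁶ = a⁴, (a⁵)⁷ = a⁹, (a⁵)⁸ = a, (a⁵)⁹ = a⁶, (a⁵)¹⁰ = a¹¹, (a⁵)¹¹ = a³, (a⁵)¹² = a⁸, (a⁵)¹³ = e.
The smallest positive k with (a⁵)ᵏ = e is 13, so |⟨a⁵⟩| = 13.

Answer: 13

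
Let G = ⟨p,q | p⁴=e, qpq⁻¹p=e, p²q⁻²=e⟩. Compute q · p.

Compute q · p by multiplying left to right and reducing via the relations at each step:
  q · p = pq⁻¹

Answer: pq⁻¹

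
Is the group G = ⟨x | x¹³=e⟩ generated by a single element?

|G| = 13. The element x has order 13 (its powers give 13 distinct elements), so ⟨x⟩ = G and G is cyclic.

Answer: Yes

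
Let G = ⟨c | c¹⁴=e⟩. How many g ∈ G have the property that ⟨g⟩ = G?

G is cyclic of order 14. An element generates G iff its order is 14, and a cyclic group of order 14 has exactly φ(14) = 6 such elements.

Answer: 6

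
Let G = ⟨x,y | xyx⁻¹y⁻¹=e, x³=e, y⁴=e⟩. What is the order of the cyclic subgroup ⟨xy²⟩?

|⟨xy²⟩| equals the order of xy². Compute successive powers until reaching e:
  (xy²)¹ = xy², (xy²)² = x², (xy²)³ = y², (xy²)⁴ = x, (xy²)⁵ = x²y², (xy²)⁶ = e.
The smallest positive k with (xy²)ᵏ = e is 6, so |⟨xy²⟩| = 6.

Answer: 6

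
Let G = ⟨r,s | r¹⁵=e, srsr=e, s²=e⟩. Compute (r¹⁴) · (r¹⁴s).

Compute (r¹⁴) · (r¹⁴s) by multiplying left to right and reducing via the relations at each step:
  (r¹⁴) · r¹⁴ = r¹³
  (r¹³) · s = r¹³s

Answer: r¹³s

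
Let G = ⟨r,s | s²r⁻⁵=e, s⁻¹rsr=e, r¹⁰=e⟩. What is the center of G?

An element z ∈ Z(G) iff z commutes with every generator.
For example r⁵ is central: (r⁵)·r = r⁶ = r·(r⁵); (r⁵)·s = s⁻¹ = s·(r⁵).
Whereas r ∉ Z(G) since r·s = rs ≠ r⁴s⁻¹ = s·r.
Checking each of the 20 elements this way gives Z(G) = {e, r⁵}, of order 2.

Answer: {e, r⁵}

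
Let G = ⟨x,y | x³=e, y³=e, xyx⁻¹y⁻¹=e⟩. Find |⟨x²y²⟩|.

|⟨x²y²⟩| equals the order of x²y². Compute successive powers until reaching e:
  (x²y²)¹ = x²y², (x²y²)² = xy, (x²y²)³ = e.
The smallest positive k with (x²y²)ᵏ = e is 3, so |⟨x²y²⟩| = 3.

Answer: 3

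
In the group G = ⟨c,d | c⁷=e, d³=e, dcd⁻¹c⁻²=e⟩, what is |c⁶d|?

Compute successive powers until reaching e:
  (c⁶d)¹ = c⁶d, (c⁶d)² = c⁴d², (c⁶d)³ = e.
The smallest positive k with (c⁶d)ᵏ = e is 3.

Answer: 3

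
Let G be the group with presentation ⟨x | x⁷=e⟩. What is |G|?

G is generated by a single element, so G is cyclic. The relator gives x⁷ = e and no smaller power is forced to be e, so the 7 powers {e, x, x², x³, x⁴, x⁵, x⁶} are distinct. Hence |G| = 7.

Answer: 7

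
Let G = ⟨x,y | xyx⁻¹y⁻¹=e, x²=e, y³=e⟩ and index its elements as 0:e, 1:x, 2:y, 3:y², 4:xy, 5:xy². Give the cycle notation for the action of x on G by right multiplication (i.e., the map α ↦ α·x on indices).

(0 1)(2 4)(3 5)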